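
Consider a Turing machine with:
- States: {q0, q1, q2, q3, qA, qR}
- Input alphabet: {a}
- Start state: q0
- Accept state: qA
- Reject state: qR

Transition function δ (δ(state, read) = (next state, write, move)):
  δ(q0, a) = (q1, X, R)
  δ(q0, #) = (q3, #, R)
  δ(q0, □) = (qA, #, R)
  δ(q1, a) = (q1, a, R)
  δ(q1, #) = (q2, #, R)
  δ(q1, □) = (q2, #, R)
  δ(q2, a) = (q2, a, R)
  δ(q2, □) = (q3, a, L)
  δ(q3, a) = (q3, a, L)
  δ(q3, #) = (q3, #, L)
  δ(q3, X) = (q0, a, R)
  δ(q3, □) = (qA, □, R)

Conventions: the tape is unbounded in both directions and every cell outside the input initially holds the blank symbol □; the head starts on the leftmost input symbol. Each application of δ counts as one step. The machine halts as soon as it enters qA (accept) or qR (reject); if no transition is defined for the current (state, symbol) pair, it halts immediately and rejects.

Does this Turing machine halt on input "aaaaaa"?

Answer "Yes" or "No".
Trace (configuration after each step, as tape_left[state]tape_right with head position):
Step 0: [q0]aaaaaa (head at position 0)
Step 1: X[q1]aaaaa (head 1)
Step 2: Xa[q1]aaaa (head 2)
Step 3: Xaa[q1]aaa (head 3)
Step 4: Xaaa[q1]aa (head 4)
Step 5: Xaaaa[q1]a (head 5)
Step 6: Xaaaaa[q1]□ (head 6)
Step 7: Xaaaaa#[q2]□ (head 7)
Step 8: Xaaaaa[q3]#a (head 6)
Step 9: Xaaaa[q3]a#a (head 5)
Step 10: Xaaa[q3]aa#a (head 4)
Step 11: Xaa[q3]aaa#a (head 3)
Step 12: Xa[q3]aaaa#a (head 2)
Step 13: X[q3]aaaaa#a (head 1)
Step 14: [q3]Xaaaaa#a (head 0)
Step 15: a[q0]aaaaa#a (head 1)
Step 16: aX[q1]aaaa#a (head 2)
Step 17: aXa[q1]aaa#a (head 3)
Step 18: aXaa[q1]aa#a (head 4)
Step 19: aXaaa[q1]a#a (head 5)
Step 20: aXaaaa[q1]#a (head 6)
Step 21: aXaaaa#[q2]a (head 7)
Step 22: aXaaaa#a[q2]□ (head 8)
Step 23: aXaaaa#[q3]aa (head 7)
Step 24: aXaaaa[q3]#aa (head 6)
Step 25: aXaaa[q3]a#aa (head 5)
Step 26: aXaa[q3]aa#aa (head 4)
Step 27: aXa[q3]aaa#aa (head 3)
Step 28: aX[q3]aaaa#aa (head 2)
Step 29: a[q3]Xaaaa#aa (head 1)
Step 30: aa[q0]aaaa#aa (head 2)
Step 31: aaX[q1]aaa#aa (head 3)
Step 32: aaXa[q1]aa#aa (head 4)
Step 33: aaXaa[q1]a#aa (head 5)
Step 34: aaXaaa[q1]#aa (head 6)
Step 35: aaXaaa#[q2]aa (head 7)
Step 36: aaXaaa#a[q2]a (head 8)
Step 37: aaXaaa#aa[q2]□ (head 9)
Step 38: aaXaaa#a[q3]aa (head 8)
Step 39: aaXaaa#[q3]aaa (head 7)
Step 40: aaXaaa[q3]#aaa (head 6)
Step 41: aaXaa[q3]a#aaa (head 5)
Step 42: aaXa[q3]aa#aaa (head 4)
Step 43: aaX[q3]aaa#aaa (head 3)
Step 44: aa[q3]Xaaa#aaa (head 2)
Step 45: aaa[q0]aaa#aaa (head 3)
Step 46: aaaX[q1]aa#aaa (head 4)
Step 47: aaaXa[q1]a#aaa (head 5)
Step 48: aaaXaa[q1]#aaa (head 6)
Step 49: aaaXaa#[q2]aaa (head 7)
Step 50: aaaXaa#a[q2]aa (head 8)
Step 51: aaaXaa#aa[q2]a (head 9)
Step 52: aaaXaa#aaa[q2]□ (head 10)
Step 53: aaaXaa#aa[q3]aa (head 9)
Step 54: aaaXaa#a[q3]aaa (head 8)
Step 55: aaaXaa#[q3]aaaa (head 7)
Step 56: aaaXaa[q3]#aaaa (head 6)
Step 57: aaaXa[q3]a#aaaa (head 5)
Step 58: aaaX[q3]aa#aaaa (head 4)
Step 59: aaa[q3]Xaa#aaaa (head 3)
Step 60: aaaa[q0]aa#aaaa (head 4)
Step 61: aaaaX[q1]a#aaaa (head 5)
Step 62: aaaaXa[q1]#aaaa (head 6)
Step 63: aaaaXa#[q2]aaaa (head 7)
Step 64: aaaaXa#a[q2]aaa (head 8)
Step 65: aaaaXa#aa[q2]aa (head 9)
Step 66: aaaaXa#aaa[q2]a (head 10)
Step 67: aaaaXa#aaaa[q2]□ (head 11)
Step 68: aaaaXa#aaa[q3]aa (head 10)
Step 69: aaaaXa#aa[q3]aaa (head 9)
Step 70: aaaaXa#a[q3]aaaa (head 8)
Step 71: aaaaXa#[q3]aaaaa (head 7)
Step 72: aaaaXa[q3]#aaaaa (head 6)
Step 73: aaaaX[q3]a#aaaaa (head 5)
Step 74: aaaa[q3]Xa#aaaaa (head 4)
Step 75: aaaaa[q0]a#aaaaa (head 5)
Step 76: aaaaaX[q1]#aaaaa (head 6)
Step 77: aaaaaX#[q2]aaaaa (head 7)
Step 78: aaaaaX#a[q2]aaaa (head 8)
Step 79: aaaaaX#aa[q2]aaa (head 9)
Step 80: aaaaaX#aaa[q2]aa (head 10)
Step 81: aaaaaX#aaaa[q2]a (head 11)
Step 82: aaaaaX#aaaaa[q2]□ (head 12)
Step 83: aaaaaX#aaaa[q3]aa (head 11)
Step 84: aaaaaX#aaa[q3]aaa (head 10)
Step 85: aaaaaX#aa[q3]aaaa (head 9)
Step 86: aaaaaX#a[q3]aaaaa (head 8)
Step 87: aaaaaX#[q3]aaaaaa (head 7)
Step 88: aaaaaX[q3]#aaaaaa (head 6)
Step 89: aaaaa[q3]X#aaaaaa (head 5)
Step 90: aaaaaa[q0]#aaaaaa (head 6)
Step 91: aaaaaa#[q3]aaaaaa (head 7)
Step 92: aaaaaa[q3]#aaaaaa (head 6)
Step 93: aaaaa[q3]a#aaaaaa (head 5)
Step 94: aaaa[q3]aa#aaaaaa (head 4)
Step 95: aaa[q3]aaa#aaaaaa (head 3)
Step 96: aa[q3]aaaa#aaaaaa (head 2)
Step 97: a[q3]aaaaa#aaaaaa (head 1)
Step 98: [q3]aaaaaa#aaaaaa (head 0)
Step 99: [q3]□aaaaaa#aaaaaa (head -1)
Step 100: □[qA]aaaaaa#aaaaaa (head 0)
The machine is in qA, so it halts and accepts.
It halts after 100 steps.

Final answer: Yes - halts after 100 steps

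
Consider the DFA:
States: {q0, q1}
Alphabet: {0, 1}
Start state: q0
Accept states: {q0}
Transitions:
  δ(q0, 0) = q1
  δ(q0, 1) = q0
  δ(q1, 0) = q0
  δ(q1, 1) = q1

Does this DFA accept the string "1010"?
Processing string "1010":
  q0 --1--> q0
  q0 --0--> q1
  q1 --1--> q1
  q1 --0--> q0
Final state: q0
Accept states: {q0}
q0 is an accept state, so the string is accepted.

Final answer: Yes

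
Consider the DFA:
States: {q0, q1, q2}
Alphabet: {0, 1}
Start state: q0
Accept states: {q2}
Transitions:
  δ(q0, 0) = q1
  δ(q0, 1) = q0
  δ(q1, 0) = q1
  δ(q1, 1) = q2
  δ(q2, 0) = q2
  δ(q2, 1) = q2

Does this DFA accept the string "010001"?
Processing string "010001":
  q0 --0--> q1
  q1 --1--> q2
  q2 --0--> q2
  q2 --0--> q2
  q2 --0--> q2
  q2 --1--> q2
Final state: q2
Accept states: {q2}
q2 is an accept state, so the string is accepted.

Final answer: Yes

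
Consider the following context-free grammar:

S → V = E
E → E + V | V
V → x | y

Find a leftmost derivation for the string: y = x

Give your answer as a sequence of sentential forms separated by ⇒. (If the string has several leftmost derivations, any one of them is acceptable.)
Start with S.
Step 1: the leftmost non-terminal is S; apply S → V = E:  V = E
Step 2: the leftmost non-terminal is V; apply V → y:  y = E
Step 3: the leftmost non-terminal is E; apply E → V:  y = V
Step 4: the leftmost non-terminal is V; apply V → x:  y = x

Final answer: S ⇒ V = E ⇒ y = E ⇒ y = V ⇒ y = x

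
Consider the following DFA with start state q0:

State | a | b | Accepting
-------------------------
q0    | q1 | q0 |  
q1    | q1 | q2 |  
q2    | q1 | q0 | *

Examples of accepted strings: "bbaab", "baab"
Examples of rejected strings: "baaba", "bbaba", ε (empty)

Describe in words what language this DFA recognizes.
strings over {a,b} ending with 'ab'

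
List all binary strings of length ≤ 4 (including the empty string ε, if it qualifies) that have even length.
Checking every binary string of length 0 to 4:
  Length 0: accepted: ε | rejected: (none)
  Length 1: accepted: (none) | rejected: 0, 1
  Length 2: accepted: 00, 01, 10, 11 | rejected: (none)
  Length 3: accepted: (none) | rejected: 000, 001, 010, 011, 100, 101, 110, 111
  Length 4: accepted: 0000, 0001, 0010, 0011, 0100, 0101, 0110, 0111, 1000, 1001, 1010, 1011, 1100, 1101, 1110, 1111 | rejected: (none)
Total: 21 string(s).

Final answer: ε, 00, 01, 10, 11, 0000, 0001, 0010, 0011, 0100, 0101, 0110, 0111, 1000, 1001, 1010, 1011, 1100, 1101, 1110, 1111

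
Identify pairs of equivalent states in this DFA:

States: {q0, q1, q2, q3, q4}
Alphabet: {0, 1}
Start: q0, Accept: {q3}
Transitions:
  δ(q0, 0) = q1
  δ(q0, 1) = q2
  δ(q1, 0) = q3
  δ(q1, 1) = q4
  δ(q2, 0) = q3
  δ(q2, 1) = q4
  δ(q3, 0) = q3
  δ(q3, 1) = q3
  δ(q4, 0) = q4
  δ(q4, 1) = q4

Using the table-filling algorithm:
Round 0 – mark pairs where exactly one state is accepting: (q0,q3), (q1,q3), (q2,q3), (q3,q4)
Round 1 – newly marked: (q0,q1) [on 0: q1 vs q3, already marked]; (q0,q2) [on 0: q1 vs q3, already marked]; (q1,q4) [on 0: q3 vs q4, already marked]; (q2,q4) [on 0: q3 vs q4, already marked]
Round 2 – newly marked: (q0,q4) [on 0: q1 vs q4, already marked]
No further pairs can be marked.
(q1, q2) unmarked: δ(q1,0)=q3, δ(q2,0)=q3; δ(q1,1)=q4, δ(q2,1)=q4 → equivalent
Equivalent pairs: (q1, q2)

Final answer: Equivalent pairs: (q1, q2)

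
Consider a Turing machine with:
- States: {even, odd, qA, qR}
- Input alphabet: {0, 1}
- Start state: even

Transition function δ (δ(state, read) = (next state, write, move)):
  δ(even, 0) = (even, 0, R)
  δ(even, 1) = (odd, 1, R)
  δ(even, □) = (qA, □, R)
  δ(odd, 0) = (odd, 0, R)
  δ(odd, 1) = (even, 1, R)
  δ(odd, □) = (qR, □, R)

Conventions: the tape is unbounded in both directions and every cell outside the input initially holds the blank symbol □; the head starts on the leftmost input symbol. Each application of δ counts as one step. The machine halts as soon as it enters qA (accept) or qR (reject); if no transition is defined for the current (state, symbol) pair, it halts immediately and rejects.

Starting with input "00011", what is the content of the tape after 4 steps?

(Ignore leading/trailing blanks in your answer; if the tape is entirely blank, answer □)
Step 0: [even]00011 (head at position 0)
Step 1: δ(even, 0) = (even, 0, R)  ⊢  0[even]0011 (head at position 1)
Step 2: δ(even, 0) = (even, 0, R)  ⊢  00[even]011 (head at position 2)
Step 3: δ(even, 0) = (even, 0, R)  ⊢  000[even]11 (head at position 3)
Step 4: δ(even, 1) = (odd, 1, R)  ⊢  0001[odd]1 (head at position 4)
Tape after 4 steps (ignoring surrounding blanks): 00011

Final answer: Tape: 00011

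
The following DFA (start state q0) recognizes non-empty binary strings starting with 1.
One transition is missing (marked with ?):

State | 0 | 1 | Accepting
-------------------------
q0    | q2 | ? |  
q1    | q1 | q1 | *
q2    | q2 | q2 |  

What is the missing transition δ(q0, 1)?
q1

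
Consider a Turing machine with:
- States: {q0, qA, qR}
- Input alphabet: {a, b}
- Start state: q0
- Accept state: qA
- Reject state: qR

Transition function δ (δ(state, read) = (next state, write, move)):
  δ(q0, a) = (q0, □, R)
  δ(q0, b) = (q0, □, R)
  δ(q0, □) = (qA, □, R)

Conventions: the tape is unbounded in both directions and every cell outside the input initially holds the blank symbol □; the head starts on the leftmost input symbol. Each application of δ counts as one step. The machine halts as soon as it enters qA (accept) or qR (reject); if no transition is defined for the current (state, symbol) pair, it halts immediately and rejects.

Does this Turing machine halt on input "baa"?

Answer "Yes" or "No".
Step 0: [q0]baa (head at position 0)
Step 1: δ(q0, b) = (q0, □, R)  ⊢  □[q0]aa (head at position 1)
Step 2: δ(q0, a) = (q0, □, R)  ⊢  □□[q0]a (head at position 2)
Step 3: δ(q0, a) = (q0, □, R)  ⊢  □□□[q0]□ (head at position 3)
Step 4: δ(q0, □) = (qA, □, R)  ⊢  □□□□[qA]□ (head at position 4)
The machine is in qA, so it halts and accepts.
It halts after 4 steps.

Final answer: Yes - halts after 4 steps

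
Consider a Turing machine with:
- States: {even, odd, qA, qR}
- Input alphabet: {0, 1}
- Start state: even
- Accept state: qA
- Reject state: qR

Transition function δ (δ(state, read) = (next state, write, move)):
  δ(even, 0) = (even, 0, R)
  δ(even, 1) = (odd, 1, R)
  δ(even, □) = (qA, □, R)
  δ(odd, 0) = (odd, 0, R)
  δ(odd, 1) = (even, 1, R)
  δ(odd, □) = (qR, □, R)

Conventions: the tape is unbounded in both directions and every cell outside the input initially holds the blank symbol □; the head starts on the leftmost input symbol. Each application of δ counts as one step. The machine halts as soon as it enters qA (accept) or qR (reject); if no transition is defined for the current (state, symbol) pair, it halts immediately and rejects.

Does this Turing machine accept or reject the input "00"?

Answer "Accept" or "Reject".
Step 0: [even]00 (head at position 0)
Step 1: δ(even, 0) = (even, 0, R)  ⊢  0[even]0 (head at position 1)
Step 2: δ(even, 0) = (even, 0, R)  ⊢  00[even]□ (head at position 2)
Step 3: δ(even, □) = (qA, □, R)  ⊢  00□[qA]□ (head at position 3)
The machine is in qA, so it halts and accepts.

Final answer: Accept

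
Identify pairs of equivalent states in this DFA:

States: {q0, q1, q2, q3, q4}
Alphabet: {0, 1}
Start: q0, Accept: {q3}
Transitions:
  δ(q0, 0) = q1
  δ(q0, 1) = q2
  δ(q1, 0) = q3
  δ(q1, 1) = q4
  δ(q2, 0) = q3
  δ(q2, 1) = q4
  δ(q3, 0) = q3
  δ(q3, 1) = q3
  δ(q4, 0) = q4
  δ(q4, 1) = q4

Using the table-filling algorithm:
Round 0 – mark pairs where exactly one state is accepting: (q0,q3), (q1,q3), (q2,q3), (q3,q4)
Round 1 – newly marked: (q0,q1) [on 0: q1 vs q3, already marked]; (q0,q2) [on 0: q1 vs q3, already marked]; (q1,q4) [on 0: q3 vs q4, already marked]; (q2,q4) [on 0: q3 vs q4, already marked]
Round 2 – newly marked: (q0,q4) [on 0: q1 vs q4, already marked]
No further pairs can be marked.
(q1, q2) unmarked: δ(q1,0)=q3, δ(q2,0)=q3; δ(q1,1)=q4, δ(q2,1)=q4 → equivalent
Equivalent pairs: (q1, q2)

Final answer: Equivalent pairs: (q1, q2)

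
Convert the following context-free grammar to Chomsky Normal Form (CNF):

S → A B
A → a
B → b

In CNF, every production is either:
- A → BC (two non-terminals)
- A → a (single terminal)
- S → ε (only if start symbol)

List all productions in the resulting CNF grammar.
The grammar has no ε-productions or unit productions to eliminate.
S → A B is already in CNF (two non-terminals) – keep it.
A → a is already in CNF (single terminal) – keep it.
B → b is already in CNF (single terminal) – keep it.
Resulting CNF grammar (3 productions): A → a; B → b; S → A B

Final answer: A → a; B → b; S → A B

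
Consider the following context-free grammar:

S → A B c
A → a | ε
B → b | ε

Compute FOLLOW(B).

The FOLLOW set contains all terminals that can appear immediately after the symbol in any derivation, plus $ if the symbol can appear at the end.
B occurs in S → A B c, immediately followed by the terminal c. So FOLLOW(B) = {c}.

Final answer: {c}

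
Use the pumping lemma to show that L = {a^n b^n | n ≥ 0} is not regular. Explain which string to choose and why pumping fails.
Language: L = {a^n b^n | n ≥ 0} (equal numbers of a's followed by b's)
Step 1: Assume for contradiction that L is regular, with pumping length p.
Step 2: Choose s = a^p b^p. Then s ∈ L (it has p a's followed by p b's) and |s| ≥ p.
Step 3: Consider any decomposition s = xyz with |xy| ≤ p and |y| > 0. Since |xy| ≤ p and the first p symbols of s are all a's, y = a^k for some k with 1 ≤ k ≤ p.
Step 4: Pumping up (i = 2): xy²z = a^(p+k) b^p, which has more a's than b's, so xy²z ∉ L.
This contradicts the pumping lemma, so L is not regular.

Final answer: Choose s = a^p b^p. Since |xy| ≤ p, y = a^k with k ≥ 1. Then xy²z = a^(p+k) b^p ∉ L.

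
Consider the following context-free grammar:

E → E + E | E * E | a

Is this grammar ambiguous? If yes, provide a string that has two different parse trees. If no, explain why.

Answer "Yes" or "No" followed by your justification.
Two different leftmost derivations of a + a * a:
  (1) E ⇒ E + E ⇒ a + E ⇒ a + E * E ⇒ a + a * E ⇒ a + a * a   (tree groups a + (a * a))
  (2) E ⇒ E * E ⇒ E + E * E ⇒ a + E * E ⇒ a + a * E ⇒ a + a * a   (tree groups (a + a) * a)
Two distinct leftmost derivations = two distinct parse trees, so the grammar is ambiguous.

Final answer: Yes - the string 'a + a * a' has two distinct leftmost derivations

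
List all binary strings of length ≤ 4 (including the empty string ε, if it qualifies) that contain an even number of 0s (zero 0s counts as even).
Checking every binary string of length 0 to 4:
  Length 0: accepted: ε | rejected: (none)
  Length 1: accepted: 1 | rejected: 0
  Length 2: accepted: 00, 11 | rejected: 01, 10
  Length 3: accepted: 001, 010, 100, 111 | rejected: 000, 011, 101, 110
  Length 4: accepted: 0000, 0011, 0101, 0110, 1001, 1010, 1100, 1111 | rejected: 0001, 0010, 0100, 0111, 1000, 1011, 1101, 1110
Total: 16 string(s).

Final answer: ε, 1, 00, 11, 001, 010, 100, 111, 0000, 0011, 0101, 0110, 1001, 1010, 1100, 1111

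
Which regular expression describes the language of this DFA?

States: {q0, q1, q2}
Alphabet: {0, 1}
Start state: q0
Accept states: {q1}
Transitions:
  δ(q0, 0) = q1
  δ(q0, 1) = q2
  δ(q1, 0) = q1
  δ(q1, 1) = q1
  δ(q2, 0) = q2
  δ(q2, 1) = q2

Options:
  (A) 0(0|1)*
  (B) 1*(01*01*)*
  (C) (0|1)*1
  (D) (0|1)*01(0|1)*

Testing sample strings against the DFA:
  '01101' -> accepted
  '00100' -> accepted
  '10' -> rejected
  '11011' -> rejected
Checking each option for a counterexample:
  (A) 0(0|1)*: agrees with the DFA on all strings of length ≤ 4
  (B) 1*(01*01*)*: ε is rejected by the DFA but matches the regex → eliminated
  (C) (0|1)*1: '0' is accepted by the DFA but does not match the regex → eliminated
  (D) (0|1)*01(0|1)*: '0' is accepted by the DFA but does not match the regex → eliminated
Only (A) 0(0|1)* is consistent with the DFA.

Final answer: (A) 0(0|1)*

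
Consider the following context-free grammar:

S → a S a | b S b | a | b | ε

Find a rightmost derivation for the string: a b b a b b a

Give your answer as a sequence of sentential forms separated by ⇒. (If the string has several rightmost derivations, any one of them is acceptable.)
Start with S.
Step 1: the rightmost non-terminal is S; apply S → a S a:  a S a
Step 2: the rightmost non-terminal is S; apply S → b S b:  a b S b a
Step 3: the rightmost non-terminal is S; apply S → b S b:  a b b S b b a
Step 4: the rightmost non-terminal is S; apply S → a:  a b b a b b a

Final answer: S ⇒ a S a ⇒ a b S b a ⇒ a b b S b b a ⇒ a b b a b b a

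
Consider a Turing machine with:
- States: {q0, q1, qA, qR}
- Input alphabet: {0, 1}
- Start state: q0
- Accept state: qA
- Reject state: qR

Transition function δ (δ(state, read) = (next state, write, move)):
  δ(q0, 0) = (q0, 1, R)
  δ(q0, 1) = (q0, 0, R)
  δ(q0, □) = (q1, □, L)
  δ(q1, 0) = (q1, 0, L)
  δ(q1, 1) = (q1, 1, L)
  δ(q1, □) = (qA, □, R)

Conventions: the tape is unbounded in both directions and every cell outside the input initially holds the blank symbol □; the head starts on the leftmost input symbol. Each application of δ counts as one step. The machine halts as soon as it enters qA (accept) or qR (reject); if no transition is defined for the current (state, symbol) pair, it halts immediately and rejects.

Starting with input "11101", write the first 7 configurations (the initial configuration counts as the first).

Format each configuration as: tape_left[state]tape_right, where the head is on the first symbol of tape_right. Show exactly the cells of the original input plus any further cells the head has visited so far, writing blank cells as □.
Step 0: [q0]11101 (head at position 0)
Step 1: δ(q0, 1) = (q0, 0, R)  ⊢  0[q0]1101 (head at position 1)
Step 2: δ(q0, 1) = (q0, 0, R)  ⊢  00[q0]101 (head at position 2)
Step 3: δ(q0, 1) = (q0, 0, R)  ⊢  000[q0]01 (head at position 3)
Step 4: δ(q0, 0) = (q0, 1, R)  ⊢  0001[q0]1 (head at position 4)
Step 5: δ(q0, 1) = (q0, 0, R)  ⊢  00010[q0]□ (head at position 5)
Step 6: δ(q0, □) = (q1, □, L)  ⊢  0001[q1]0□ (head at position 4)

Final answer: [q0]11101 ⊢ 0[q0]1101 ⊢ 00[q0]101 ⊢ 000[q0]01 ⊢ 0001[q0]1 ⊢ 00010[q0]□ ⊢ 0001[q1]0□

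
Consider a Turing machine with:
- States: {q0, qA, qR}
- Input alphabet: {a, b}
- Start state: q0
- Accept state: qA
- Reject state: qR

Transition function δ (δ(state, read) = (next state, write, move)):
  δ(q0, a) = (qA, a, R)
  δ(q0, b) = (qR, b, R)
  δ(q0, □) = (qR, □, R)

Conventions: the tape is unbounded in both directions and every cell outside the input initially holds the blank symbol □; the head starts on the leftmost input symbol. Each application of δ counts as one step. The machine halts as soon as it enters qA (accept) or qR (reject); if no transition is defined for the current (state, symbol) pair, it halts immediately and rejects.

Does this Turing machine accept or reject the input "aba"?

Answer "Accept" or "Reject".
Step 0: [q0]aba (head at position 0)
Step 1: δ(q0, a) = (qA, a, R)  ⊢  a[qA]ba (head at position 1)
The machine is in qA, so it halts and accepts.

Final answer: Accept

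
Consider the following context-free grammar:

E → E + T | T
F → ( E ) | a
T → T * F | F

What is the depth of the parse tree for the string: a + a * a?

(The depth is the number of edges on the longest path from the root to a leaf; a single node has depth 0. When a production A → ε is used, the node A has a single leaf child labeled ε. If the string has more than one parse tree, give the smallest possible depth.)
The grammar is unambiguous; the parse tree of a + a * a is:
E → E + T at the root (depth 0).
  Left E (depth 1) → T (2) → F (3) → a (4).
  Right T (depth 1) → T * F; that T (2) → F (3) → a (4); F (2) → a (3).
The longest root-to-leaf paths have 4 edges.
Depth = 4.

Final answer: 4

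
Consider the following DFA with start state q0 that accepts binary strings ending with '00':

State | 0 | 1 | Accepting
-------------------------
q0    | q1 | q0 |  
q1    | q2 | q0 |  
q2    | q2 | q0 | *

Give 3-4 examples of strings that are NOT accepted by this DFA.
Any strings that end in a non-accepting state work; for example:
"101": q0 → q0 → q1 → q0; q0 is not accepting → rejected
"110": q0 → q0 → q0 → q1; q1 is not accepting → rejected
"0001": q0 → q1 → q2 → q2 → q0; q0 is not accepting → rejected
"1101": q0 → q0 → q0 → q1 → q0; q0 is not accepting → rejected

Final answer: "101", "110", "0001", "1101"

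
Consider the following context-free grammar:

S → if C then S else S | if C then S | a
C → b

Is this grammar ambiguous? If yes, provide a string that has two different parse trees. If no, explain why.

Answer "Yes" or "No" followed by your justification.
The 'dangling else' can attach to either if. Two leftmost derivations of  if b then if b then a else a:
  (1) S ⇒ if C then S else S ⇒ if b then S else S ⇒ if b then if C then S else S ⇒ if b then if b then S else S ⇒ if b then if b then a else S ⇒ if b then if b then a else a   (else belongs to the outer if)
  (2) S ⇒ if C then S ⇒ if b then S ⇒ if b then if C then S else S ⇒ if b then if b then S else S ⇒ if b then if b then a else S ⇒ if b then if b then a else a   (else belongs to the inner if)
Two distinct parse trees for the same string, so the grammar is ambiguous.

Final answer: Yes - the string 'if b then if b then a else a' has two distinct leftmost derivations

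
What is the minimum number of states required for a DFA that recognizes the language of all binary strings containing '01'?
Language: binary strings containing '01'
Lower bound (Myhill–Nerode): the prefixes ε, 0, 01 are pairwise distinguishable:
  ε vs 01: suffix ε distinguishes them (ε is rejected, 01 is accepted)
  0 vs 01: suffix ε distinguishes them (0 is rejected, 01 is accepted)
  ε vs 0: suffix 1 distinguishes them (ε·1 = 1 is rejected, 0·1 = 01 is accepted)
So any DFA needs at least 3 states.
Upper bound: a DFA with 3 states exists (one state per class above: 'no progress', 'last symbol 0', and 'seen 01' (accepting sink)).
Minimum states: 3

Final answer: 3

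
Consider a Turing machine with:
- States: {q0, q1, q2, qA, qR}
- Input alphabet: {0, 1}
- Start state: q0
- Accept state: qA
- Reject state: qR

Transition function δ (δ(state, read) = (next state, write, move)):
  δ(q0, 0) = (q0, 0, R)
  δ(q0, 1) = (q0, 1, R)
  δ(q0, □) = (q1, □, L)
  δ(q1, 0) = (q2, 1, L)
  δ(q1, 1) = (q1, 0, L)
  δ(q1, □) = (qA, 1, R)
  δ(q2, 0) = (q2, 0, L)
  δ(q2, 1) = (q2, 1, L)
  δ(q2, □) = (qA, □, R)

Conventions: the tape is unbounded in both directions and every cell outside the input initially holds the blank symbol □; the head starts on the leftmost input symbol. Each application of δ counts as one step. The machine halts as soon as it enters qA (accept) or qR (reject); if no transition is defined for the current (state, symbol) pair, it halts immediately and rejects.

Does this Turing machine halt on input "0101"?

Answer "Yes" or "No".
Step 0: [q0]0101 (head at position 0)
Step 1: δ(q0, 0) = (q0, 0, R)  ⊢  0[q0]101 (head at position 1)
Step 2: δ(q0, 1) = (q0, 1, R)  ⊢  01[q0]01 (head at position 2)
Step 3: δ(q0, 0) = (q0, 0, R)  ⊢  010[q0]1 (head at position 3)
Step 4: δ(q0, 1) = (q0, 1, R)  ⊢  0101[q0]□ (head at position 4)
Step 5: δ(q0, □) = (q1, □, L)  ⊢  010[q1]1□ (head at position 3)
Step 6: δ(q1, 1) = (q1, 0, L)  ⊢  01[q1]00□ (head at position 2)
Step 7: δ(q1, 0) = (q2, 1, L)  ⊢  0[q2]110□ (head at position 1)
Step 8: δ(q2, 1) = (q2, 1, L)  ⊢  [q2]0110□ (head at position 0)
Step 9: δ(q2, 0) = (q2, 0, L)  ⊢  [q2]□0110□ (head at position -1)
Step 10: δ(q2, □) = (qA, □, R)  ⊢  □[qA]0110□ (head at position 0)
The machine is in qA, so it halts and accepts.
It halts after 10 steps.

Final answer: Yes - halts after 10 steps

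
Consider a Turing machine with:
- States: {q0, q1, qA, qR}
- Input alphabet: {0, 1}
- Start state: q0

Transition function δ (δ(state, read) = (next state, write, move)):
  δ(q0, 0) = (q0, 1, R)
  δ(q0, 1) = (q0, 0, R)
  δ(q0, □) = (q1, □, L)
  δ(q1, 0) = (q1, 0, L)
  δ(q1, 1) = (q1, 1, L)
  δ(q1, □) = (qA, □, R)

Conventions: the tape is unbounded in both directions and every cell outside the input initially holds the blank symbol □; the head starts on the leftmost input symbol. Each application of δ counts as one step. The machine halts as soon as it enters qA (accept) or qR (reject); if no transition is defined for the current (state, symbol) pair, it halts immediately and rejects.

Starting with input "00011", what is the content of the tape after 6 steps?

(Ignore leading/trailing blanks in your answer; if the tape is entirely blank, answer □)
Step 0: [q0]00011 (head at position 0)
Step 1: δ(q0, 0) = (q0, 1, R)  ⊢  1[q0]0011 (head at position 1)
Step 2: δ(q0, 0) = (q0, 1, R)  ⊢  11[q0]011 (head at position 2)
Step 3: δ(q0, 0) = (q0, 1, R)  ⊢  111[q0]11 (head at position 3)
Step 4: δ(q0, 1) = (q0, 0, R)  ⊢  1110[q0]1 (head at position 4)
Step 5: δ(q0, 1) = (q0, 0, R)  ⊢  11100[q0]□ (head at position 5)
Step 6: δ(q0, □) = (q1, □, L)  ⊢  1110[q1]0□ (head at position 4)
Tape after 6 steps (ignoring surrounding blanks): 11100

Final answer: Tape: 11100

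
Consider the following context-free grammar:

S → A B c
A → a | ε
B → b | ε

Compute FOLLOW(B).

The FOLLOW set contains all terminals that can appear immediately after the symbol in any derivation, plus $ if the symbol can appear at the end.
B occurs in S → A B c, immediately followed by the terminal c. So FOLLOW(B) = {c}.

Final answer: {c}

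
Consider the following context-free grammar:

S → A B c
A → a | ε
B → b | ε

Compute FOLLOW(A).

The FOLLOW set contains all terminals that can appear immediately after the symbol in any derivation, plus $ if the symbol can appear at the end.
A occurs in S → A B c followed by B c. Add FIRST(B) minus ε = {b}; B is nullable (B → ε), so what follows B can also follow A: the terminal c. FOLLOW(A) = {b, c}.

Final answer: {b, c}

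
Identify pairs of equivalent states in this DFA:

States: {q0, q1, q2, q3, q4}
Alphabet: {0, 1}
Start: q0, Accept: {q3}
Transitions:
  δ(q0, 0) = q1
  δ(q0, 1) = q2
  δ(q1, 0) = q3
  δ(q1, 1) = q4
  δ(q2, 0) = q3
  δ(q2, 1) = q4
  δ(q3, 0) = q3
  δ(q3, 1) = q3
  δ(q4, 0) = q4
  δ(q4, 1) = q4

Using the table-filling algorithm:
Round 0 – mark pairs where exactly one state is accepting: (q0,q3), (q1,q3), (q2,q3), (q3,q4)
Round 1 – newly marked: (q0,q1) [on 0: q1 vs q3, already marked]; (q0,q2) [on 0: q1 vs q3, already marked]; (q1,q4) [on 0: q3 vs q4, already marked]; (q2,q4) [on 0: q3 vs q4, already marked]
Round 2 – newly marked: (q0,q4) [on 0: q1 vs q4, already marked]
No further pairs can be marked.
(q1, q2) unmarked: δ(q1,0)=q3, δ(q2,0)=q3; δ(q1,1)=q4, δ(q2,1)=q4 → equivalent
Equivalent pairs: (q1, q2)

Final answer: Equivalent pairs: (q1, q2)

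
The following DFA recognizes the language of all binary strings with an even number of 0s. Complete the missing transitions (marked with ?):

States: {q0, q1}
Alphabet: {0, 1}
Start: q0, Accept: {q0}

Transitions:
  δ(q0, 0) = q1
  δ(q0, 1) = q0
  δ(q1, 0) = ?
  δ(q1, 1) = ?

What each state remembers (consistent with the given transitions and accept states):
  q0: an even number of 0s has been read so far
  q1: an odd number of 0s has been read so far
Filling in the missing entries:
  δ(q1, 0): in q1 (an odd number of 0s has been read so far), after reading 0 we have: an even number of 0s has been read so far → q0
  δ(q1, 1): in q1 (an odd number of 0s has been read so far), after reading 1 we have: an odd number of 0s has been read so far → q1

Final answer: δ(q1, 0) = q0; δ(q1, 1) = q1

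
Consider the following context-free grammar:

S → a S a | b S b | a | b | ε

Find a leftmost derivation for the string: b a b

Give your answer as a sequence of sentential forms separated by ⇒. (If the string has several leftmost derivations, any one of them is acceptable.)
Start with S.
Step 1: the leftmost non-terminal is S; apply S → b S b:  b S b
Step 2: the leftmost non-terminal is S; apply S → a:  b a b

Final answer: S ⇒ b S b ⇒ b a b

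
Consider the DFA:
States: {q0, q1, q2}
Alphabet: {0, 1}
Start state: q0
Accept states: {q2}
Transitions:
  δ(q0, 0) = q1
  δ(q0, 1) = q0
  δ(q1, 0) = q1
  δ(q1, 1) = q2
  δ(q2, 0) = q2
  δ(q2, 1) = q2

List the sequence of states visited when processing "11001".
Starting at q0
Read '1': q0 -> q0
Read '1': q0 -> q0
Read '0': q0 -> q1
Read '0': q1 -> q1
Read '1': q1 -> q2

Final answer: q0 -> q0 -> q0 -> q1 -> q1 -> q2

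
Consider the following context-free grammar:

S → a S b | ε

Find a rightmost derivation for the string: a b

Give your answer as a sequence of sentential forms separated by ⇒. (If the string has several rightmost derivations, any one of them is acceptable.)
Start with S.
Step 1: the rightmost non-terminal is S; apply S → a S b:  a S b
Step 2: the rightmost non-terminal is S; apply S → ε:  a b

Final answer: S ⇒ a S b ⇒ a b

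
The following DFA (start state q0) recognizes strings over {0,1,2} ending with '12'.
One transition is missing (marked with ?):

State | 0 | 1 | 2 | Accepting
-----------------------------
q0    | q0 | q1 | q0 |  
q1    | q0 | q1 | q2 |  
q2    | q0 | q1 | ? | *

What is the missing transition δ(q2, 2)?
q0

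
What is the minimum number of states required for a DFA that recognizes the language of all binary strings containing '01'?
Language: binary strings containing '01'
Lower bound (Myhill–Nerode): the prefixes ε, 0, 01 are pairwise distinguishable:
  ε vs 01: suffix ε distinguishes them (ε is rejected, 01 is accepted)
  0 vs 01: suffix ε distinguishes them (0 is rejected, 01 is accepted)
  ε vs 0: suffix 1 distinguishes them (ε·1 = 1 is rejected, 0·1 = 01 is accepted)
So any DFA needs at least 3 states.
Upper bound: a DFA with 3 states exists (one state per class above: 'no progress', 'last symbol 0', and 'seen 01' (accepting sink)).
Minimum states: 3

Final answer: 3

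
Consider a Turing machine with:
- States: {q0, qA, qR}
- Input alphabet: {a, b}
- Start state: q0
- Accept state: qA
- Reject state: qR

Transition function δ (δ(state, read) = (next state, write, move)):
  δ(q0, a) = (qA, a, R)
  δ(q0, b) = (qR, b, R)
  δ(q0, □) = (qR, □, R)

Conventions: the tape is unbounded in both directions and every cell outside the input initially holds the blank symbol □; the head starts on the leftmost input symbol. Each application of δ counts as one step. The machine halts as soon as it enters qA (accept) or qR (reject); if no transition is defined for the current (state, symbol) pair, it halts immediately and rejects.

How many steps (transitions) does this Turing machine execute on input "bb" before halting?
Step 0: [q0]bb (head at position 0)
Step 1: δ(q0, b) = (qR, b, R)  ⊢  b[qR]b (head at position 1)
The machine is in qR, so it halts and rejects.
Number of transitions executed: 1.

Final answer: 1 steps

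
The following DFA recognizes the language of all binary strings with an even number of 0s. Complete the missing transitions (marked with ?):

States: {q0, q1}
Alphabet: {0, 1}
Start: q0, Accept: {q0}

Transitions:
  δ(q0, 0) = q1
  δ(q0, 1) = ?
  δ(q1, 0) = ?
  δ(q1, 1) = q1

What each state remembers (consistent with the given transitions and accept states):
  q0: an even number of 0s has been read so far
  q1: an odd number of 0s has been read so far
Filling in the missing entries:
  δ(q0, 1): in q0 (an even number of 0s has been read so far), after reading 1 we have: an even number of 0s has been read so far → q0
  δ(q1, 0): in q1 (an odd number of 0s has been read so far), after reading 0 we have: an even number of 0s has been read so far → q0

Final answer: δ(q0, 1) = q0; δ(q1, 0) = q0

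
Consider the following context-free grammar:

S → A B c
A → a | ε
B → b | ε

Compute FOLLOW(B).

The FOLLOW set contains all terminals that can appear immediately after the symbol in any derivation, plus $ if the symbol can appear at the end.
B occurs in S → A B c, immediately followed by the terminal c. So FOLLOW(B) = {c}.

Final answer: {c}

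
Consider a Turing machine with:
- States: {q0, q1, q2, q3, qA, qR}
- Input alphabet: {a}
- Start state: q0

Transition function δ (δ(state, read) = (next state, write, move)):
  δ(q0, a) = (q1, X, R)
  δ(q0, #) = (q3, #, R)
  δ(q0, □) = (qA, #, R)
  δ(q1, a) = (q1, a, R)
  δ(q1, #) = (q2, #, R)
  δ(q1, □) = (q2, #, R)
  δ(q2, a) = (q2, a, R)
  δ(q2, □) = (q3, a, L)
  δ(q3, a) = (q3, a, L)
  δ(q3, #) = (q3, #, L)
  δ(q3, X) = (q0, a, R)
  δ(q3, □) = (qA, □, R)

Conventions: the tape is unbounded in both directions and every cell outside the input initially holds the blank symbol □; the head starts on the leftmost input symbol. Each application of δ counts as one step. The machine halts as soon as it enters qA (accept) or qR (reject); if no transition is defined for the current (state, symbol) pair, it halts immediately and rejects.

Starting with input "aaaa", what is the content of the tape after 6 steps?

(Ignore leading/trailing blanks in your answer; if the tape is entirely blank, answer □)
Step 0: [q0]aaaa (head at position 0)
Step 1: δ(q0, a) = (q1, X, R)  ⊢  X[q1]aaa (head at position 1)
Step 2: δ(q1, a) = (q1, a, R)  ⊢  Xa[q1]aa (head at position 2)
Step 3: δ(q1, a) = (q1, a, R)  ⊢  Xaa[q1]a (head at position 3)
Step 4: δ(q1, a) = (q1, a, R)  ⊢  Xaaa[q1]□ (head at position 4)
Step 5: δ(q1, □) = (q2, #, R)  ⊢  Xaaa#[q2]□ (head at position 5)
Step 6: δ(q2, □) = (q3, a, L)  ⊢  Xaaa[q3]#a (head at position 4)
Tape after 6 steps (ignoring surrounding blanks): Xaaa#a

Final answer: Tape: Xaaa#a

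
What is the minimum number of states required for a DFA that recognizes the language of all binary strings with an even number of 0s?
Language: binary strings with an even number of 0s
Lower bound (Myhill–Nerode): the prefixes ε, 0 are pairwise distinguishable:
  ε vs 0: suffix ε distinguishes them (ε has zero 0s (accepted), 0 has one 0 (rejected))
So any DFA needs at least 2 states.
Upper bound: a DFA with 2 states exists (one state per class above).
Minimum states: 2

Final answer: 2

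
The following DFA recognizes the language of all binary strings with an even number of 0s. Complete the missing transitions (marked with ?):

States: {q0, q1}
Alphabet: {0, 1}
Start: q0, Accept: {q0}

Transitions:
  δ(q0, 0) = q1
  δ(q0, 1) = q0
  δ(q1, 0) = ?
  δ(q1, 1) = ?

What each state remembers (consistent with the given transitions and accept states):
  q0: an even number of 0s has been read so far
  q1: an odd number of 0s has been read so far
Filling in the missing entries:
  δ(q1, 0): in q1 (an odd number of 0s has been read so far), after reading 0 we have: an even number of 0s has been read so far → q0
  δ(q1, 1): in q1 (an odd number of 0s has been read so far), after reading 1 we have: an odd number of 0s has been read so far → q1

Final answer: δ(q1, 0) = q0; δ(q1, 1) = q1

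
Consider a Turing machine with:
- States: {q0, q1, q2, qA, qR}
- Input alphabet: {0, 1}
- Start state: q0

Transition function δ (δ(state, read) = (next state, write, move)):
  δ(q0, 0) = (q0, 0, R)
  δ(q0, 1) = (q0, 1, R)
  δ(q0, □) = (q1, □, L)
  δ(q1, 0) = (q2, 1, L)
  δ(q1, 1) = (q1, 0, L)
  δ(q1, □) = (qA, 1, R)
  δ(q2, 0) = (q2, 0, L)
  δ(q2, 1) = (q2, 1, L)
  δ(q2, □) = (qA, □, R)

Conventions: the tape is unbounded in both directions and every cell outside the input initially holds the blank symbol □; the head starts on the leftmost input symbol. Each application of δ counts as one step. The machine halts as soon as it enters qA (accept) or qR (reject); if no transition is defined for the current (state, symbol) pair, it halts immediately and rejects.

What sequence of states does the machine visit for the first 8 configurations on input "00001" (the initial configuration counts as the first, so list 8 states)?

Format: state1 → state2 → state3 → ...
Step 0: [q0]00001 (head at position 0)
Step 1: δ(q0, 0) = (q0, 0, R)  ⊢  0[q0]0001 (head at position 1)
Step 2: δ(q0, 0) = (q0, 0, R)  ⊢  00[q0]001 (head at position 2)
Step 3: δ(q0, 0) = (q0, 0, R)  ⊢  000[q0]01 (head at position 3)
Step 4: δ(q0, 0) = (q0, 0, R)  ⊢  0000[q0]1 (head at position 4)
Step 5: δ(q0, 1) = (q0, 1, R)  ⊢  00001[q0]□ (head at position 5)
Step 6: δ(q0, □) = (q1, □, L)  ⊢  0000[q1]1□ (head at position 4)
Step 7: δ(q1, 1) = (q1, 0, L)  ⊢  000[q1]00□ (head at position 3)
Reading off the states of these 8 configurations: q0 → q0 → q0 → q0 → q0 → q0 → q1 → q1

Final answer: q0 → q0 → q0 → q0 → q0 → q0 → q1 → q1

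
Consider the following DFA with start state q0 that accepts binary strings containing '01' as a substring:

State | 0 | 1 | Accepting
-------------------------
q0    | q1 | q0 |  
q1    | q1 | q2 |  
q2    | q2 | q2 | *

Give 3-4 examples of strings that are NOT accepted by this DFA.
Any strings that end in a non-accepting state work; for example:
"11": q0 → q0 → q0; q0 is not accepting → rejected
"111": q0 → q0 → q0 → q0; q0 is not accepting → rejected
"1100": q0 → q0 → q0 → q1 → q1; q1 is not accepting → rejected
"1111": q0 → q0 → q0 → q0 → q0; q0 is not accepting → rejected

Final answer: "11", "111", "1100", "1111"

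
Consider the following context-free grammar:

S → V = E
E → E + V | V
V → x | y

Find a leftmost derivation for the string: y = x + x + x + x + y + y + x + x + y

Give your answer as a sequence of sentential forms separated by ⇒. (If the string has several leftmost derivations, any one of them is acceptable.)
Start with S.
Step 1: the leftmost non-terminal is S; apply S → V = E:  V = E
Step 2: the leftmost non-terminal is V; apply V → y:  y = E
Step 3: the leftmost non-terminal is E; apply E → E + V:  y = E + V
Step 4: the leftmost non-terminal is E; apply E → E + V:  y = E + V + V
Step 5: the leftmost non-terminal is E; apply E → E + V:  y = E + V + V + V
Step 6: the leftmost non-terminal is E; apply E → E + V:  y = E + V + V + V + V
Step 7: the leftmost non-terminal is E; apply E → E + V:  y = E + V + V + V + V + V
Step 8: the leftmost non-terminal is E; apply E → E + V:  y = E + V + V + V + V + V + V
Step 9: the leftmost non-terminal is E; apply E → E + V:  y = E + V + V + V + V + V + V + V
Step 10: the leftmost non-terminal is E; apply E → E + V:  y = E + V + V + V + V + V + V + V + V
Step 11: the leftmost non-terminal is E; apply E → V:  y = V + V + V + V + V + V + V + V + V
Step 12: the leftmost non-terminal is V; apply V → x:  y = x + V + V + V + V + V + V + V + V
Step 13: the leftmost non-terminal is V; apply V → x:  y = x + x + V + V + V + V + V + V + V
Step 14: the leftmost non-terminal is V; apply V → x:  y = x + x + x + V + V + V + V + V + V
Step 15: the leftmost non-terminal is V; apply V → x:  y = x + x + x + x + V + V + V + V + V
Step 16: the leftmost non-terminal is V; apply V → y:  y = x + x + x + x + y + V + V + V + V
Step 17: the leftmost non-terminal is V; apply V → y:  y = x + x + x + x + y + y + V + V + V
Step 18: the leftmost non-terminal is V; apply V → x:  y = x + x + x + x + y + y + x + V + V
Step 19: the leftmost non-terminal is V; apply V → x:  y = x + x + x + x + y + y + x + x + V
Step 20: the leftmost non-terminal is V; apply V → y:  y = x + x + x + x + y + y + x + x + y

Final answer: S ⇒ V = E ⇒ y = E ⇒ y = E + V ⇒ y = E + V + V ⇒ y = E + V + V + V ⇒ y = E + V + V + V + V ⇒ y = E + V + V + V + V + V ⇒ y = E + V + V + V + V + V + V ⇒ y = E + V + V + V + V + V + V + V ⇒ y = E + V + V + V + V + V + V + V + V ⇒ y = V + V + V + V + V + V + V + V + V ⇒ y = x + V + V + V + V + V + V + V + V ⇒ y = x + x + V + V + V + V + V + V + V ⇒ y = x + x + x + V + V + V + V + V + V ⇒ y = x + x + x + x + V + V + V + V + V ⇒ y = x + x + x + x + y + V + V + V + V ⇒ y = x + x + x + x + y + y + V + V + V ⇒ y = x + x + x + x + y + y + x + V + V ⇒ y = x + x + x + x + y + y + x + x + V ⇒ y = x + x + x + x + y + y + x + x + y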